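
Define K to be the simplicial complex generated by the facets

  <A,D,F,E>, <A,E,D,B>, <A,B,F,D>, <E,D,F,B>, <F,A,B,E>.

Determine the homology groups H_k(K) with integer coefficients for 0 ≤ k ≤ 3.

Fix the vertex order A < B < D < E < F and write every simplex with vertices in increasing order. Then dim K = 3 and the simplices of K are:

  0-simplices (5): A, B, D, E, F
  1-simplices (10): AB, AD, AE, AF, BD, BE, BF, DE, DF, EF
  2-simplices (10): ABD, ABE, ABF, ADE, ADF, AEF, BDE, BDF, BEF, DEF
  3-simplices (5): ABDE, ABDF, ABEF, ADEF, BDEF

giving chain groups C_0 ≅ Z^5, C_1 ≅ Z^10, C_2 ≅ Z^10, C_3 ≅ Z^5.

The boundary map ∂_1: C_1 → C_0 sends each edge [p,q] (with p < q) to q − p. For instance
  ∂BE = E − B.
The 5×10 boundary matrix has rank 4 and Smith normal form diag(1,1,1,1).

∂_2: C_2 → C_1 acts by ∂[p,q,r] = [q,r] − [p,r] + [p,q]. For instance
  ∂ADF = DF − AF + AD,
  ∂ADE = DE − AE + AD.
As a 10×10 matrix over Z this has rank 6, with invariant factors (1,1,1,1,1,1).

∂_3: C_3 → C_2 sends each 3-simplex σ to the alternating sum Σ_i (−1)^i (σ with its i-th vertex removed). For instance
  ∂ABDF = BDF − ADF + ABF − ABD,
  ∂BDEF = DEF − BEF + BDF − BDE.
As a 10×5 matrix over Z this has rank 4, with invariant factors (1,1,1,1).

Now H_k = ker ∂_k / im ∂_{k+1}, so:

  H_0: rank C_0 − rank ∂_1 = 5 − 4 = 1, and the invariant factors of ∂_1 are all 1, so H_0 ≅ Z.
  H_1: rank ker ∂_1 − rank ∂_2 = (10 − 4) − 6 = 0, and the invariant factors of ∂_2 are all 1, so H_1 ≅ 0.
  H_2: rank ker ∂_2 − rank ∂_3 = (10 − 6) − 4 = 0, and the invariant factors of ∂_3 are all 1, so H_2 ≅ 0.
  H_3: rank ker ∂_3 − rank ∂_4 = (5 − 4) − 0 = 1, and there is no ∂_4, so H_3 ≅ Z.

(K is a triangulation of the 3-sphere S^3.)

H_0 ≅ Z,  H_1 = 0,  H_2 = 0,  H_3 ≅ Z.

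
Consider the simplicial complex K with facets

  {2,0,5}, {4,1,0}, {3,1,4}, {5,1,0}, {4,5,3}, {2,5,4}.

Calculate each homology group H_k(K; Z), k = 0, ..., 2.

Fix the vertex order 0 < 1 < 2 < 3 < 4 < 5 and write every simplex with vertices in increasing order. Then dim K = 2 and the simplices of K are:

  0-simplices (6): [0], [1], [2], [3], [4], [5]
  1-simplices (12): [0,1], [0,2], [0,4], [0,5], [1,3], [1,4], [1,5], [2,4], [2,5], [3,4], [3,5], [4,5]
  2-simplices (6): [0,1,4], [0,1,5], [0,2,5], [1,3,4], [2,4,5], [3,4,5]

so the chain groups are C_0 ≅ Z^6, C_1 ≅ Z^12, C_2 ≅ Z^6.

∂_1: C_1 → C_0 maps an edge to its endpoints' difference, ∂[p,q] = q − p.
As a 6×12 matrix over Z this has rank 5, with invariant factors (1,1,1,1,1).

The boundary map ∂_2: C_2 → C_1 acts by ∂[p,q,r] = [q,r] − [p,r] + [p,q]. For instance
  ∂[0,1,4] = [1,4] − [0,4] + [0,1],
  ∂[0,1,5] = [1,5] − [0,5] + [0,1].
This gives a 12×6 integer matrix of rank 6; reducing to Smith normal form yields diagonal entries (1,1,1,1,1,1).

Computing H_k = (kernel of ∂_k) / (image of ∂_{k+1}):

  H_0: rank C_0 − rank ∂_1 = 6 − 5 = 1, and the invariant factors of ∂_1 are all 1, so H_0 ≅ Z.
  H_1: rank ker ∂_1 − rank ∂_2 = (12 − 5) − 6 = 1, and the invariant factors of ∂_2 are all 1, so H_1 ≅ Z.
  H_2: rank ker ∂_2 − rank ∂_3 = (6 − 6) − 0 = 0, and there is no ∂_3, so H_2 ≅ 0.

H_0 = Z,  H_1 = Z,  H_2 = 0.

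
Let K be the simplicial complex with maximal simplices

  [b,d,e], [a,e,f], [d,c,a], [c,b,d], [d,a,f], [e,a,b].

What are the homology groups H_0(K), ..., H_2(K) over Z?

Order the vertices as a < b < c < d < e < f. Listing each simplex with vertices in this order, K has dimension 2 with simplices:

  0-simplices (6): a, b, c, d, e, f
  1-simplices (12): ab, ac, ad, ae, af, bc, bd, be, cd, de, df, ef
  2-simplices (6): abe, acd, adf, aef, bcd, bde

giving chain groups C_0 ≅ Z^6, C_1 ≅ Z^12, C_2 ≅ Z^6.

∂_1: C_1 → C_0 maps an edge to its endpoints' difference, ∂[p,q] = q − p.
This gives a 6×12 integer matrix of rank 5; reducing to Smith normal form yields diagonal entries (1,1,1,1,1).

The boundary map ∂_2: C_2 → C_1 acts by ∂[p,q,r] = [q,r] − [p,r] + [p,q]. For instance
  ∂acd = cd − ad + ac,
  ∂abe = be − ae + ab.
This gives a 12×6 integer matrix of rank 6; reducing to Smith normal form yields diagonal entries (1,1,1,1,1,1).

Now H_k = ker ∂_k / im ∂_{k+1}, so:

  H_0: rank C_0 − rank ∂_1 = 6 − 5 = 1, and the invariant factors of ∂_1 are all 1, so H_0 = Z.
  H_1: rank ker ∂_1 − rank ∂_2 = (12 − 5) − 6 = 1, and the invariant factors of ∂_2 are all 1, so H_1 = Z.
  H_2: rank ker ∂_2 − rank ∂_3 = (6 − 6) − 0 = 0, and there is no ∂_3, so H_2 = 0.

As a check, the Euler characteristic is 6 − 12 + 6 = 0, which agrees with 1 − 1 + 0 = 0.
(K is a triangulation of the cylinder S^1 x I.)

H_0 = Z,  H_1 = Z,  H_2 = 0.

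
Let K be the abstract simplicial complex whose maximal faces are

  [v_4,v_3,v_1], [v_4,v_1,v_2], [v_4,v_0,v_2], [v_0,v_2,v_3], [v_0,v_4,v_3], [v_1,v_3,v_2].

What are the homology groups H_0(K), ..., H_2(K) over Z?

H_0 = Z,  H_1 = 0,  H_2 = Z.

Order the vertices as v_0 < v_1 < v_2 < v_3 < v_4. Listing each simplex with vertices in this order, K has dimension 2 with simplices:

  0-simplices (5): [v_0], [v_1], [v_2], [v_3], [v_4]
  1-simplices (9): [v_0,v_2], [v_0,v_3], [v_0,v_4], [v_1,v_2], [v_1,v_3], [v_1,v_4], [v_2,v_3], [v_2,v_4], [v_3,v_4]
  2-simplices (6): [v_0,v_2,v_3], [v_0,v_2,v_4], [v_0,v_3,v_4], [v_1,v_2,v_3], [v_1,v_2,v_4], [v_1,v_3,v_4]

Hence C_0 ≅ Z^5, C_1 ≅ Z^9, C_2 ≅ Z^6.

The boundary map ∂_1: C_1 → C_0 maps an edge to its endpoints' difference, ∂[p,q] = q − p. For instance
  ∂[v_1,v_2] = [v_2] − [v_1].
The 5×9 boundary matrix has rank 4 and Smith normal form diag(1,1,1,1).

The boundary map ∂_2: C_2 → C_1 maps a triangle to the signed sum of its edges. For instance
  ∂[v_0,v_3,v_4] = [v_3,v_4] − [v_0,v_4] + [v_0,v_3],
  ∂[v_0,v_2,v_3] = [v_2,v_3] − [v_0,v_3] + [v_0,v_2].
The 9×6 boundary matrix has rank 5 and Smith normal form diag(1,1,1,1,1).

Reading off H_k = ker ∂_k / im ∂_{k+1}:

  H_0: rank C_0 − rank ∂_1 = 5 − 4 = 1, and the invariant factors of ∂_1 are all 1, so H_0 = Z.
  H_1: rank ker ∂_1 − rank ∂_2 = (9 − 4) − 5 = 0, and the invariant factors of ∂_2 are all 1, so H_1 = 0.
  H_2: rank ker ∂_2 − rank ∂_3 = (6 − 5) − 0 = 1, and there is no ∂_3, so H_2 = Z.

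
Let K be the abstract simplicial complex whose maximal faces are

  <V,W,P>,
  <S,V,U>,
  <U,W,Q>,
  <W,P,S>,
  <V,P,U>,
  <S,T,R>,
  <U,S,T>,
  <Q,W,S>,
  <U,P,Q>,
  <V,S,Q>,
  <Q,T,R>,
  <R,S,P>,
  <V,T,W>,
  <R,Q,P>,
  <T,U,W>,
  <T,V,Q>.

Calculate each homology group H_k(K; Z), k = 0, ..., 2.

Fix the vertex order P < Q < R < S < T < U < V < W and write every simplex with vertices in increasing order. Then dim K = 2 and the simplices of K are:

  0-simplices (8): P, Q, R, S, T, U, V, W
  1-simplices (24): PQ, PR, PS, PU, PV, PW, QR, QS, QT, QU, QV, QW, RS, RT, ST, SU, SV, SW, TU, TV, TW, UV, UW, VW
  2-simplices (16): PQR, PQU, PRS, PSW, PUV, PVW, QRT, QSV, QSW, QTV, QUW, RST, STU, SUV, TUW, TVW

Hence C_0 ≅ Z^8, C_1 ≅ Z^24, C_2 ≅ Z^16.

Boundary ∂_1: C_1 → C_0 sends each edge [p,q] (with p < q) to q − p. For instance
  ∂QR = R − Q.
The 8×24 boundary matrix has rank 7 and Smith normal form diag(1,1,1,1,1,1,1).

∂_2: C_2 → C_1 sends each 2-simplex [p,q,r] to [q,r] − [p,r] + [p,q]. For instance
  ∂PVW = VW − PW + PV,
  ∂PQR = QR − PR + PQ.
The 24×16 boundary matrix has rank 15 and Smith normal form diag(1,1,1,1,1,1,1,1,1,1,1,1,1,1,1).

Computing H_k = (kernel of ∂_k) / (image of ∂_{k+1}):

  H_0: rank C_0 − rank ∂_1 = 8 − 7 = 1, and the invariant factors of ∂_1 are all 1, so H_0 ≅ Z.
  H_1: rank ker ∂_1 − rank ∂_2 = (24 − 7) − 15 = 2, and the invariant factors of ∂_2 are all 1, so H_1 ≅ Z^2.
  H_2: rank ker ∂_2 − rank ∂_3 = (16 − 15) − 0 = 1, and there is no ∂_3, so H_2 ≅ Z.

As a check, the Euler characteristic is 8 − 24 + 16 = 0, which agrees with 1 − 2 + 1 = 0.

H_0 ≅ Z,  H_1 ≅ Z^2,  H_2 ≅ Z.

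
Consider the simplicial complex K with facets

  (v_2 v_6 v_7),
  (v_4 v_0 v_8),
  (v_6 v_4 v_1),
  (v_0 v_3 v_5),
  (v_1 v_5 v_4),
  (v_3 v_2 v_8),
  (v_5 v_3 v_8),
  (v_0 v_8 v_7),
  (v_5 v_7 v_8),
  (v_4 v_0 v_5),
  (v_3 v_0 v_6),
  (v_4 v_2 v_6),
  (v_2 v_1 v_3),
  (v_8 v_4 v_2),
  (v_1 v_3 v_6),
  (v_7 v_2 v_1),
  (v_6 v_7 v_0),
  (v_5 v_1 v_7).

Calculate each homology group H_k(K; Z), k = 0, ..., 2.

H_0 = Z,  H_1 = Z ⊕ Z/2,  H_2 = 0.

K has 9 vertices, 27 edges, 18 triangles.
rank ∂_0 = 0, rank ∂_1 = 8 ⇒ b_0 = 9 − 0 − 8 = 1; all invariant factors of ∂_1 are 1 so no torsion. So H_0 ≅ Z.
rank ∂_1 = 8, rank ∂_2 = 18 ⇒ b_1 = 27 − 8 − 18 = 1; ∂_2 has invariant factor(s) [2] giving torsion. So H_1 ≅ Z ⊕ Z/2.
rank ∂_2 = 18, rank ∂_3 = 0 ⇒ b_2 = 18 − 18 − 0 = 0. So H_2 ≅ 0.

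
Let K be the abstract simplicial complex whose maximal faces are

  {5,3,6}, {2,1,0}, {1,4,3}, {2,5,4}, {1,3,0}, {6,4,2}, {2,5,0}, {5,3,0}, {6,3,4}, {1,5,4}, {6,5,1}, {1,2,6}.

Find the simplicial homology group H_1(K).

Take the total order 0 < 1 < 2 < 3 < 4 < 5 < 6 on the vertex set. Then K (dimension 2) consists of the simplices:

  0-simplices (7): [0], [1], [2], [3], [4], [5], [6]
  1-simplices (18): [0,1], [0,2], [0,3], [0,5], [1,2], [1,3], [1,4], [1,5], [1,6], [2,4], [2,5], [2,6], [3,4], [3,5], [3,6], [4,5], [4,6], [5,6]
  2-simplices (12): [0,1,2], [0,1,3], [0,2,5], [0,3,5], [1,2,6], [1,3,4], [1,4,5], [1,5,6], [2,4,5], [2,4,6], [3,4,6], [3,5,6]

Hence C_0 ≅ Z^7, C_1 ≅ Z^18, C_2 ≅ Z^12.

Boundary ∂_1: C_1 → C_0 maps an edge to its endpoints' difference, ∂[p,q] = q − p.
This gives a 7×18 integer matrix of rank 6; reducing to Smith normal form yields diagonal entries (1,1,1,1,1,1).

The boundary map ∂_2: C_2 → C_1 sends each 2-simplex [p,q,r] to [q,r] − [p,r] + [p,q]. For instance
  ∂[1,5,6] = [5,6] − [1,6] + [1,5],
  ∂[0,2,5] = [2,5] − [0,5] + [0,2].
This gives a 18×12 integer matrix of rank 12; reducing to Smith normal form yields diagonal entries (1,1,1,1,1,1,1,1,1,1,1,2).

Reading off H_k = ker ∂_k / im ∂_{k+1}:

  H_1: rank ker ∂_1 − rank ∂_2 = (18 − 6) − 12 = 0, and ∂_2 has invariant factor 2 > 1, so H_1 = Z/2Z.

H_1 ≅ Z/2Z.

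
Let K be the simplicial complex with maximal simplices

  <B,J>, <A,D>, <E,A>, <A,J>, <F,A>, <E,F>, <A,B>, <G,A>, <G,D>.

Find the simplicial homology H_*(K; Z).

K has 7 vertices, 9 edges.
rank ∂_0 = 0, rank ∂_1 = 6 ⇒ b_0 = 7 − 0 − 6 = 1; all invariant factors of ∂_1 are 1 so no torsion. So H_0 = Z.
rank ∂_1 = 6, rank ∂_2 = 0 ⇒ b_1 = 9 − 6 − 0 = 3. So H_1 = Z^3.

H_0 ≅ Z,  H_1 ≅ Z^3.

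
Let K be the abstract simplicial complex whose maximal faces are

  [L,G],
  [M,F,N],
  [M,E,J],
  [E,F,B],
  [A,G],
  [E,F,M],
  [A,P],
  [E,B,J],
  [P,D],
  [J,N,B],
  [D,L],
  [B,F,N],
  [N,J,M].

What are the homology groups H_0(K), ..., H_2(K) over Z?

H_0 = Z^2,  H_1 = Z,  H_2 = Z.

We work with the vertex ordering A < B < D < E < F < G < J < L < M < N < P. The simplices of K, each written with vertices in increasing order, are:

  0-simplices (11): A, B, D, E, F, G, J, L, M, N, P
  1-simplices (17): AG, AP, BE, BF, BJ, BN, DL, DP, EF, EJ, EM, FM, FN, GL, JM, JN, MN
  2-simplices (8): BEF, BEJ, BFN, BJN, EFM, EJM, FMN, JMN

so the chain groups are C_0 ≅ Z^11, C_1 ≅ Z^17, C_2 ≅ Z^8.

Boundary ∂_1: C_1 → C_0 sends each edge [p,q] (with p < q) to q − p.
As a 11×17 matrix over Z this has rank 9, with invariant factors (1,1,1,1,1,1,1,1,1).

The boundary map ∂_2: C_2 → C_1 sends each 2-simplex [p,q,r] to [q,r] − [p,r] + [p,q]. For instance
  ∂FMN = MN − FN + FM,
  ∂JMN = MN − JN + JM.
As a 17×8 matrix over Z this has rank 7, with invariant factors (1,1,1,1,1,1,1).

Reading off H_k = ker ∂_k / im ∂_{k+1}:

  H_0: rank C_0 − rank ∂_1 = 11 − 9 = 2, and the invariant factors of ∂_1 are all 1, so H_0 = Z^2.
  H_1: rank ker ∂_1 − rank ∂_2 = (17 − 9) − 7 = 1, and the invariant factors of ∂_2 are all 1, so H_1 = Z.
  H_2: rank ker ∂_2 − rank ∂_3 = (8 − 7) − 0 = 1, and there is no ∂_3, so H_2 = Z.

As a check, the Euler characteristic is 11 − 17 + 8 = 2, which agrees with 2 − 1 + 1 = 2.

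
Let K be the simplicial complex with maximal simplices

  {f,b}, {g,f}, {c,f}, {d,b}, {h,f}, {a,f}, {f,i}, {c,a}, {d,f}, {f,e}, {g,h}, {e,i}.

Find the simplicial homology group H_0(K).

H_0 ≅ Z.

Take the total order a < b < c < d < e < f < g < h < i on the vertex set. Then K (dimension 1) consists of the simplices:

  0-simplices (9): a, b, c, d, e, f, g, h, i
  1-simplices (12): ac, af, bd, bf, cf, df, ef, ei, fg, fh, fi, gh

giving chain groups C_0 ≅ Z^9, C_1 ≅ Z^12.

The boundary map ∂_1: C_1 → C_0 sends each edge [p,q] (with p < q) to q − p. For instance
  ∂df = f − d.
As a 9×12 matrix over Z this has rank 8, with invariant factors (1,1,1,1,1,1,1,1).

Now H_k = ker ∂_k / im ∂_{k+1}, so:

  H_0: rank C_0 − rank ∂_1 = 9 − 8 = 1, and the invariant factors of ∂_1 are all 1, so H_0 ≅ Z.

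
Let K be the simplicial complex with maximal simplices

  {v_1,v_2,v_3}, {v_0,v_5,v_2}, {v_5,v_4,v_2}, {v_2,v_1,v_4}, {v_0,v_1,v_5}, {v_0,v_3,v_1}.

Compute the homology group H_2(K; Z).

Order the vertices as v_0 < v_1 < v_2 < v_3 < v_4 < v_5. Listing each simplex with vertices in this order, K has dimension 2 with simplices:

  0-simplices (6): [v_0], [v_1], [v_2], [v_3], [v_4], [v_5]
  1-simplices (12): [v_0,v_1], [v_0,v_2], [v_0,v_3], [v_0,v_5], [v_1,v_2], [v_1,v_3], [v_1,v_4], [v_1,v_5], [v_2,v_3], [v_2,v_4], [v_2,v_5], [v_4,v_5]
  2-simplices (6): [v_0,v_1,v_3], [v_0,v_1,v_5], [v_0,v_2,v_5], [v_1,v_2,v_3], [v_1,v_2,v_4], [v_2,v_4,v_5]

so the chain groups are C_0 ≅ Z^6, C_1 ≅ Z^12, C_2 ≅ Z^6.

Boundary ∂_1: C_1 → C_0 maps an edge to its endpoints' difference, ∂[p,q] = q − p.
The 6×12 boundary matrix has rank 5 and Smith normal form diag(1,1,1,1,1).

∂_2: C_2 → C_1 maps a triangle to the signed sum of its edges. For instance
  ∂[v_0,v_1,v_3] = [v_1,v_3] − [v_0,v_3] + [v_0,v_1],
  ∂[v_1,v_2,v_4] = [v_2,v_4] − [v_1,v_4] + [v_1,v_2].
As a 12×6 matrix over Z this has rank 6, with invariant factors (1,1,1,1,1,1).

Computing H_k = (kernel of ∂_k) / (image of ∂_{k+1}):

  H_2: rank ker ∂_2 − rank ∂_3 = (6 − 6) − 0 = 0, and there is no ∂_3, so H_2 ≅ 0.

H_2 ≅ 0.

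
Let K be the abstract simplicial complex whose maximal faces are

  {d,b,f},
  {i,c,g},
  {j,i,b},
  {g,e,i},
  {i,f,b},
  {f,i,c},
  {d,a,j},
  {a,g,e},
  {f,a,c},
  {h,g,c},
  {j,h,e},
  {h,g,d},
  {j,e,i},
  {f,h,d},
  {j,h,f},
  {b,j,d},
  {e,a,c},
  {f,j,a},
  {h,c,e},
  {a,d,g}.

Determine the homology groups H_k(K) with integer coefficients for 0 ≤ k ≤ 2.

K has 10 vertices, 30 edges, 20 triangles.
rank ∂_0 = 0, rank ∂_1 = 9 ⇒ b_0 = 10 − 0 − 9 = 1; all invariant factors of ∂_1 are 1 so no torsion. So H_0 = Z.
rank ∂_1 = 9, rank ∂_2 = 20 ⇒ b_1 = 30 − 9 − 20 = 1; ∂_2 has invariant factor(s) [2] giving torsion. So H_1 = Z ⊕ Z_2.
rank ∂_2 = 20, rank ∂_3 = 0 ⇒ b_2 = 20 − 20 − 0 = 0. So H_2 = 0.

H_0 ≅ Z,  H_1 ≅ Z ⊕ Z_2,  H_2 = 0.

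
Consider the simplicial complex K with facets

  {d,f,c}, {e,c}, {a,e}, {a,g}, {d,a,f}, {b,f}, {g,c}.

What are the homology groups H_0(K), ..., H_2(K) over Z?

H_0 = Z,  H_1 = Z^2,  H_2 = 0.

Take the total order a < b < c < d < e < f < g on the vertex set. Then K (dimension 2) consists of the simplices:

  0-simplices (7): a, b, c, d, e, f, g
  1-simplices (10): ad, ae, af, ag, bf, cd, ce, cf, cg, df
  2-simplices (2): adf, cdf

Hence C_0 ≅ Z^7, C_1 ≅ Z^10, C_2 ≅ Z^2.

The boundary map ∂_1: C_1 → C_0 is given by ∂[p,q] = [q] − [p]. For instance
  ∂bf = f − b.
The 7×10 boundary matrix has rank 6 and Smith normal form diag(1,1,1,1,1,1).

∂_2: C_2 → C_1 sends each 2-simplex [p,q,r] to [q,r] − [p,r] + [p,q]. For instance
  ∂adf = df − af + ad,
  ∂cdf = df − cf + cd.
This gives a 10×2 integer matrix of rank 2; reducing to Smith normal form yields diagonal entries (1,1).

From H_k ≅ ker(∂_k) / im(∂_{k+1}) we obtain:

  H_0: rank C_0 − rank ∂_1 = 7 − 6 = 1, and the invariant factors of ∂_1 are all 1, so H_0 = Z.
  H_1: rank ker ∂_1 − rank ∂_2 = (10 − 6) − 2 = 2, and the invariant factors of ∂_2 are all 1, so H_1 = Z^2.
  H_2: rank ker ∂_2 − rank ∂_3 = (2 − 2) − 0 = 0, and there is no ∂_3, so H_2 = 0.

As a check, the Euler characteristic is 7 − 10 + 2 = -1, which agrees with 1 − 2 + 0 = -1.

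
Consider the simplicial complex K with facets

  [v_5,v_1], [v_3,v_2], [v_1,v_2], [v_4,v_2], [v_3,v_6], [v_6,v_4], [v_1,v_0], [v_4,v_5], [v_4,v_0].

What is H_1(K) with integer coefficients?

H_1 ≅ Z^3.

Order the vertices as v_0 < v_1 < v_2 < v_3 < v_4 < v_5 < v_6. Listing each simplex with vertices in this order, K has dimension 1 with simplices:

  0-simplices (7): [v_0], [v_1], [v_2], [v_3], [v_4], [v_5], [v_6]
  1-simplices (9): [v_0,v_1], [v_0,v_4], [v_1,v_2], [v_1,v_5], [v_2,v_3], [v_2,v_4], [v_3,v_6], [v_4,v_5], [v_4,v_6]

so the chain groups are C_0 ≅ Z^7, C_1 ≅ Z^9.

The boundary map ∂_1: C_1 → C_0 sends each edge [p,q] (with p < q) to q − p. For instance
  ∂[v_0,v_1] = [v_1] − [v_0].
As a 7×9 matrix over Z this has rank 6, with invariant factors (1,1,1,1,1,1).

From H_k ≅ ker(∂_k) / im(∂_{k+1}) we obtain:

  H_1: rank ker ∂_1 − rank ∂_2 = (9 − 6) − 0 = 3, and there is no ∂_2, so H_1 = Z^3.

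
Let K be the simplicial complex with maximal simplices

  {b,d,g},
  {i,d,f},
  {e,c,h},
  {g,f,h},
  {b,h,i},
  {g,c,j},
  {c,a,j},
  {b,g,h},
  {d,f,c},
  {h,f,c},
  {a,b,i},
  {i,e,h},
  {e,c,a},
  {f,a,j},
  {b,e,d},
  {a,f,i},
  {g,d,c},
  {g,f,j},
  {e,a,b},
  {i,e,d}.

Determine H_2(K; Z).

H_2 = 0.

Order the vertices as a < b < c < d < e < f < g < h < i < j. Listing each simplex with vertices in this order, K has dimension 2 with simplices:

  0-simplices (10): a, b, c, d, e, f, g, h, i, j
  1-simplices (30): ab, ac, ae, af, ai, aj, bd, be, bg, bh, bi, cd, ce, cf, cg, ch, cj, de, df, dg, di, eh, ei, fg, fh, fi, fj, gh, gj, hi
  2-simplices (20): abe, abi, ace, acj, afi, afj, bde, bdg, bgh, bhi, cdf, cdg, ceh, cfh, cgj, dei, dfi, ehi, fgh, fgj

Hence C_0 ≅ Z^10, C_1 ≅ Z^30, C_2 ≅ Z^20.

∂_1: C_1 → C_0 maps an edge to its endpoints' difference, ∂[p,q] = q − p. For instance
  ∂ab = b − a.
The resulting 10×30 matrix has rank 9, and its Smith normal form has invariant factors (1,1,1,1,1,1,1,1,1).

The boundary map ∂_2: C_2 → C_1 sends each 2-simplex [p,q,r] to [q,r] − [p,r] + [p,q]. For instance
  ∂abe = be − ae + ab,
  ∂ehi = hi − ei + eh.
As a 30×20 matrix over Z this has rank 20, with invariant factors (1,1,1,1,1,1,1,1,1,1,1,1,1,1,1,1,1,1,1,2).

Reading off H_k = ker ∂_k / im ∂_{k+1}:

  H_2: rank ker ∂_2 − rank ∂_3 = (20 − 20) − 0 = 0, and there is no ∂_3, so H_2 = 0.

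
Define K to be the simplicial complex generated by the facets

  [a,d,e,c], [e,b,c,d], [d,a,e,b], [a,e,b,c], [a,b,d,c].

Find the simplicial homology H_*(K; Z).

H_0 = Z,  H_1 = 0,  H_2 = 0,  H_3 = Z.

We work with the vertex ordering a < b < c < d < e. The simplices of K, each written with vertices in increasing order, are:

  0-simplices (5): a, b, c, d, e
  1-simplices (10): ab, ac, ad, ae, bc, bd, be, cd, ce, de
  2-simplices (10): abc, abd, abe, acd, ace, ade, bcd, bce, bde, cde
  3-simplices (5): abcd, abce, abde, acde, bcde

giving chain groups C_0 ≅ Z^5, C_1 ≅ Z^10, C_2 ≅ Z^10, C_3 ≅ Z^5.

Boundary ∂_1: C_1 → C_0 is given by ∂[p,q] = [q] − [p].
This gives a 5×10 integer matrix of rank 4; reducing to Smith normal form yields diagonal entries (1,1,1,1).

The boundary map ∂_2: C_2 → C_1 acts by ∂[p,q,r] = [q,r] − [p,r] + [p,q]. For instance
  ∂bde = de − be + bd,
  ∂cde = de − ce + cd.
The 10×10 boundary matrix has rank 6 and Smith normal form diag(1,1,1,1,1,1).

The boundary map ∂_3: C_3 → C_2 sends each 3-simplex σ to the alternating sum Σ_i (−1)^i (σ with its i-th vertex removed). For instance
  ∂abcd = bcd − acd + abd − abc,
  ∂abce = bce − ace + abe − abc.
The 10×5 boundary matrix has rank 4 and Smith normal form diag(1,1,1,1).

Reading off H_k = ker ∂_k / im ∂_{k+1}:

  H_0: rank C_0 − rank ∂_1 = 5 − 4 = 1, and the invariant factors of ∂_1 are all 1, so H_0 ≅ Z.
  H_1: rank ker ∂_1 − rank ∂_2 = (10 − 4) − 6 = 0, and the invariant factors of ∂_2 are all 1, so H_1 ≅ 0.
  H_2: rank ker ∂_2 − rank ∂_3 = (10 − 6) − 4 = 0, and the invariant factors of ∂_3 are all 1, so H_2 ≅ 0.
  H_3: rank ker ∂_3 − rank ∂_4 = (5 − 4) − 0 = 1, and there is no ∂_4, so H_3 ≅ Z.

As a check, the Euler characteristic is 5 − 10 + 10 − 5 = 0, which agrees with 1 − 0 + 0 − 1 = 0.
(K is a triangulation of the 3-sphere S^3.)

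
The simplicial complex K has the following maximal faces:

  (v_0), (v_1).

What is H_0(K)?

H_0 ≅ Z^2.

Fix the vertex order v_0 < v_1 and write every simplex with vertices in increasing order. Then dim K = 0 and the simplices of K are:

  0-simplices (2): [v_0], [v_1]

giving chain groups C_0 ≅ Z^2.

Reading off H_k = ker ∂_k / im ∂_{k+1}:

  H_0: rank C_0 − rank ∂_1 = 2 − 0 = 2, and there is no ∂_1, so H_0 ≅ Z^2.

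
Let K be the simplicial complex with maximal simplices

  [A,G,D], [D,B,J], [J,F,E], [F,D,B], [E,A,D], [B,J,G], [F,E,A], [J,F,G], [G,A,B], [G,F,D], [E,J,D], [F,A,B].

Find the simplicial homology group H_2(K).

Take the total order A < B < D < E < F < G < J on the vertex set. Then K (dimension 2) consists of the simplices:

  0-simplices (7): A, B, D, E, F, G, J
  1-simplices (18): AB, AD, AE, AF, AG, BD, BF, BG, BJ, DE, DF, DG, DJ, EF, EJ, FG, FJ, GJ
  2-simplices (12): ABF, ABG, ADE, ADG, AEF, BDF, BDJ, BGJ, DEJ, DFG, EFJ, FGJ

Hence C_0 ≅ Z^7, C_1 ≅ Z^18, C_2 ≅ Z^12.

The boundary map ∂_1: C_1 → C_0 sends each edge [p,q] (with p < q) to q − p.
The 7×18 boundary matrix has rank 6 and Smith normal form diag(1,1,1,1,1,1).

The boundary map ∂_2: C_2 → C_1 sends each 2-simplex [p,q,r] to [q,r] − [p,r] + [p,q]. For instance
  ∂ABG = BG − AG + AB,
  ∂BGJ = GJ − BJ + BG.
The 18×12 boundary matrix has rank 12 and Smith normal form diag(1,1,1,1,1,1,1,1,1,1,1,2).

Reading off H_k = ker ∂_k / im ∂_{k+1}:

  H_2: rank ker ∂_2 − rank ∂_3 = (12 − 12) − 0 = 0, and there is no ∂_3, so H_2 = 0.

H_2 ≅ 0.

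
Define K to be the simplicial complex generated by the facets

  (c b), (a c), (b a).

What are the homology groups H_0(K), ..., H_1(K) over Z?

K has 3 vertices, 3 edges.
rank ∂_0 = 0, rank ∂_1 = 2 ⇒ b_0 = 3 − 0 − 2 = 1; all invariant factors of ∂_1 are 1 so no torsion. So H_0 = Z.
rank ∂_1 = 2, rank ∂_2 = 0 ⇒ b_1 = 3 − 2 − 0 = 1. So H_1 = Z.

H_0 = Z,  H_1 = Z.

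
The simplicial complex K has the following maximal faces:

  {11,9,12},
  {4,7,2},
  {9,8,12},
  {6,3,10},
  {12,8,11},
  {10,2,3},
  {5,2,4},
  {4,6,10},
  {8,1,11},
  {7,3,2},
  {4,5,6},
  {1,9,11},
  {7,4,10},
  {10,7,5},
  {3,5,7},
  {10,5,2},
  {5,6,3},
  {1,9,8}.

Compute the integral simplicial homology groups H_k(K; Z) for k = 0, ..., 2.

We work with the vertex ordering 1 < 2 < 3 < 4 < 5 < 6 < 7 < 8 < 9 < 10 < 11 < 12. The simplices of K, each written with vertices in increasing order, are:

  0-simplices (12): [1], [2], [3], [4], [5], [6], [7], [8], [9], [10], [11], [12]
  1-simplices (27): (27 of them)
  2-simplices (18): (18 of them)

so the chain groups are C_0 ≅ Z^12, C_1 ≅ Z^27, C_2 ≅ Z^18.

∂_1: C_1 → C_0 sends each edge [p,q] (with p < q) to q − p. For instance
  ∂[3,10] = [10] − [3].
As a 12×27 matrix over Z this has rank 10, with invariant factors (1,1,1,1,1,1,1,1,1,1).

∂_2: C_2 → C_1 sends each 2-simplex [p,q,r] to [q,r] − [p,r] + [p,q]. For instance
  ∂[2,3,10] = [3,10] − [2,10] + [2,3],
  ∂[9,11,12] = [11,12] − [9,12] + [9,11].
This gives a 27×18 integer matrix of rank 17; reducing to Smith normal form yields diagonal entries (1,1,1,1,1,1,1,1,1,1,1,1,1,1,1,1,2).

Reading off H_k = ker ∂_k / im ∂_{k+1}:

  H_0: rank C_0 − rank ∂_1 = 12 − 10 = 2, and the invariant factors of ∂_1 are all 1, so H_0 = Z^2.
  H_1: rank ker ∂_1 − rank ∂_2 = (27 − 10) − 17 = 0, and ∂_2 has invariant factor 2 > 1, so H_1 = Z/2Z.
  H_2: rank ker ∂_2 − rank ∂_3 = (18 − 17) − 0 = 1, and there is no ∂_3, so H_2 = Z.

H_0 = Z^2,  H_1 = Z/2Z,  H_2 = Z.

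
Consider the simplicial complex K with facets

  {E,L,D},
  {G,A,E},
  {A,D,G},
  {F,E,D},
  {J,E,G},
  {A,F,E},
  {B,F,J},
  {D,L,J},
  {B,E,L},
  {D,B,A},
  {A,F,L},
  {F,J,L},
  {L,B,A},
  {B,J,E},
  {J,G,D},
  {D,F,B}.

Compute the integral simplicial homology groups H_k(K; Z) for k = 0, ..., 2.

H_0 = Z,  H_1 = Z^2,  H_2 = Z.

K has 8 vertices, 24 edges, 16 triangles.
rank ∂_0 = 0, rank ∂_1 = 7 ⇒ b_0 = 8 − 0 − 7 = 1; all invariant factors of ∂_1 are 1 so no torsion. So H_0 ≅ Z.
rank ∂_1 = 7, rank ∂_2 = 15 ⇒ b_1 = 24 − 7 − 15 = 2; all invariant factors of ∂_2 are 1 so no torsion. So H_1 ≅ Z^2.
rank ∂_2 = 15, rank ∂_3 = 0 ⇒ b_2 = 16 − 15 − 0 = 1. So H_2 ≅ Z.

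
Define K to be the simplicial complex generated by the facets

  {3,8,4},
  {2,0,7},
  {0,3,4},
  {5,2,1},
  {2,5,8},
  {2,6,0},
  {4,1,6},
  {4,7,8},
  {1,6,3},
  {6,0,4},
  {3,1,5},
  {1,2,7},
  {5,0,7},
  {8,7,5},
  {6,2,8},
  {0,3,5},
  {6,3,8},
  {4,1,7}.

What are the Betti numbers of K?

b_0 = 1, b_1 = 1, b_2 = 0.

Order the vertices as 0 < 1 < 2 < 3 < 4 < 5 < 6 < 7 < 8. Listing each simplex with vertices in this order, K has dimension 2 with simplices:

  0-simplices (9): [0], [1], [2], [3], [4], [5], [6], [7], [8]
  1-simplices (27): (27 of them)
  2-simplices (18): [0,2,6], [0,2,7], [0,3,4], [0,3,5], [0,4,6], [0,5,7], [1,2,5], [1,2,7], [1,3,5], [1,3,6], [1,4,6], [1,4,7], [2,5,8], [2,6,8], [3,4,8], [3,6,8], [4,7,8], [5,7,8]

giving chain groups C_0 ≅ Z^9, C_1 ≅ Z^27, C_2 ≅ Z^18.

Boundary ∂_1: C_1 → C_0 is given by ∂[p,q] = [q] − [p].
The resulting 9×27 matrix has rank 8, and its Smith normal form has invariant factors (1,1,1,1,1,1,1,1).

Boundary ∂_2: C_2 → C_1 sends each 2-simplex [p,q,r] to [q,r] − [p,r] + [p,q]. For instance
  ∂[2,5,8] = [5,8] − [2,8] + [2,5],
  ∂[5,7,8] = [7,8] − [5,8] + [5,7].
This gives a 27×18 integer matrix of rank 18; reducing to Smith normal form yields diagonal entries (1,1,1,1,1,1,1,1,1,1,1,1,1,1,1,1,1,2).

Now H_k = ker ∂_k / im ∂_{k+1}, so:

  H_0: rank C_0 − rank ∂_1 = 9 − 8 = 1, and the invariant factors of ∂_1 are all 1, so H_0 ≅ Z.
  H_1: rank ker ∂_1 − rank ∂_2 = (27 − 8) − 18 = 1, and ∂_2 has invariant factor 2 > 1, so H_1 ≅ Z ⊕ Z/2.
  H_2: rank ker ∂_2 − rank ∂_3 = (18 − 18) − 0 = 0, and there is no ∂_3, so H_2 ≅ 0.

Hence the Betti numbers are b_0 = 1, b_1 = 1, b_2 = 0.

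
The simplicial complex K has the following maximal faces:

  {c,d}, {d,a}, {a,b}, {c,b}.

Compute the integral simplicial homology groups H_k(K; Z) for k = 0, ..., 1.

H_0 ≅ Z,  H_1 ≅ Z.

K has 4 vertices, 4 edges.
rank ∂_0 = 0, rank ∂_1 = 3 ⇒ b_0 = 4 − 0 − 3 = 1; all invariant factors of ∂_1 are 1 so no torsion. So H_0 = Z.
rank ∂_1 = 3, rank ∂_2 = 0 ⇒ b_1 = 4 − 3 − 0 = 1. So H_1 = Z.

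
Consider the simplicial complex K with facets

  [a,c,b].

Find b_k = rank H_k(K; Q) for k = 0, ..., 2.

K has 3 vertices, 3 edges, 1 triangle.
rank ∂_0 = 0, rank ∂_1 = 2 ⇒ b_0 = 3 − 0 − 2 = 1; all invariant factors of ∂_1 are 1 so no torsion. So H_0 = Z.
rank ∂_1 = 2, rank ∂_2 = 1 ⇒ b_1 = 3 − 2 − 1 = 0; all invariant factors of ∂_2 are 1 so no torsion. So H_1 = 0.
rank ∂_2 = 1, rank ∂_3 = 0 ⇒ b_2 = 1 − 1 − 0 = 0. So H_2 = 0.

b_0 = 1, b_1 = 0, b_2 = 0.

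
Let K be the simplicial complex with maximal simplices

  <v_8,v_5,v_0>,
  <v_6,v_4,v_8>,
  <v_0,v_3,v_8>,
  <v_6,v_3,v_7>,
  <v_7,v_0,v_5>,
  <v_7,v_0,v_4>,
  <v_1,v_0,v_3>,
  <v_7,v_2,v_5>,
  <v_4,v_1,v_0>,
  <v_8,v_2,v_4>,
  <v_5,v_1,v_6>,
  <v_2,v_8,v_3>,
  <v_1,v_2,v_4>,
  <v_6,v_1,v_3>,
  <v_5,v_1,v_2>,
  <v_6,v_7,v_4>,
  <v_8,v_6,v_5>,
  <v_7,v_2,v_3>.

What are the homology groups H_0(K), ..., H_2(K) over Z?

Order the vertices as v_0 < v_1 < v_2 < v_3 < v_4 < v_5 < v_6 < v_7 < v_8. Listing each simplex with vertices in this order, K has dimension 2 with simplices:

  0-simplices (9): [v_0], [v_1], [v_2], [v_3], [v_4], [v_5], [v_6], [v_7], [v_8]
  1-simplices (27): (27 of them)
  2-simplices (18): (18 of them)

so the chain groups are C_0 ≅ Z^9, C_1 ≅ Z^27, C_2 ≅ Z^18.

Boundary ∂_1: C_1 → C_0 sends each edge [p,q] (with p < q) to q − p. For instance
  ∂[v_4,v_8] = [v_8] − [v_4].
The resulting 9×27 matrix has rank 8, and its Smith normal form has invariant factors (1,1,1,1,1,1,1,1).

The boundary map ∂_2: C_2 → C_1 sends each 2-simplex [p,q,r] to [q,r] − [p,r] + [p,q]. For instance
  ∂[v_1,v_5,v_6] = [v_5,v_6] − [v_1,v_6] + [v_1,v_5],
  ∂[v_1,v_2,v_4] = [v_2,v_4] − [v_1,v_4] + [v_1,v_2].
This gives a 27×18 integer matrix of rank 17; reducing to Smith normal form yields diagonal entries (1,1,1,1,1,1,1,1,1,1,1,1,1,1,1,1,1).

Now H_k = ker ∂_k / im ∂_{k+1}, so:

  H_0: rank C_0 − rank ∂_1 = 9 − 8 = 1, and the invariant factors of ∂_1 are all 1, so H_0 = Z.
  H_1: rank ker ∂_1 − rank ∂_2 = (27 − 8) − 17 = 2, and the invariant factors of ∂_2 are all 1, so H_1 = Z^2.
  H_2: rank ker ∂_2 − rank ∂_3 = (18 − 17) − 0 = 1, and there is no ∂_3, so H_2 = Z.

(K is a triangulation of the torus T^2.)

H_0 ≅ Z,  H_1 ≅ Z^2,  H_2 ≅ Z.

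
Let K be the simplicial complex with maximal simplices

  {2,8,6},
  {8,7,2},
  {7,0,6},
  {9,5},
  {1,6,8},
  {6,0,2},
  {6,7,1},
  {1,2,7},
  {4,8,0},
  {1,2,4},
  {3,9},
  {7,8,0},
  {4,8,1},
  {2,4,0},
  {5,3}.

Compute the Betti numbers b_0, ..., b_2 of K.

K has 10 vertices, 21 edges, 12 triangles.
rank ∂_0 = 0, rank ∂_1 = 8 ⇒ b_0 = 10 − 0 − 8 = 2; all invariant factors of ∂_1 are 1 so no torsion. So H_0 = Z^2.
rank ∂_1 = 8, rank ∂_2 = 12 ⇒ b_1 = 21 − 8 − 12 = 1; ∂_2 has invariant factor(s) [2] giving torsion. So H_1 = Z ⊕ Z/2.
rank ∂_2 = 12, rank ∂_3 = 0 ⇒ b_2 = 12 − 12 − 0 = 0. So H_2 = 0.

b_0 = 2, b_1 = 1, b_2 = 0.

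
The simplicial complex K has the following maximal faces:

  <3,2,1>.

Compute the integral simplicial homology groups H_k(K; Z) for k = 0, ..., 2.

Order the vertices as 1 < 2 < 3. Listing each simplex with vertices in this order, K has dimension 2 with simplices:

  0-simplices (3): [1], [2], [3]
  1-simplices (3): [1,2], [1,3], [2,3]
  2-simplices (1): [1,2,3]

giving chain groups C_0 ≅ Z^3, C_1 ≅ Z^3, C_2 ≅ Z^1.

∂_1: C_1 → C_0 is given by ∂[p,q] = [q] − [p]. For instance
  ∂[2,3] = [3] − [2].
This gives a 3×3 integer matrix of rank 2; reducing to Smith normal form yields diagonal entries (1,1).

∂_2: C_2 → C_1 acts by ∂[p,q,r] = [q,r] − [p,r] + [p,q]. For instance
  ∂[1,2,3] = [2,3] − [1,3] + [1,2].
As a 3×1 matrix over Z this has rank 1, with invariant factors (1).

From H_k ≅ ker(∂_k) / im(∂_{k+1}) we obtain:

  H_0: rank C_0 − rank ∂_1 = 3 − 2 = 1, and the invariant factors of ∂_1 are all 1, so H_0 ≅ Z.
  H_1: rank ker ∂_1 − rank ∂_2 = (3 − 2) − 1 = 0, and the invariant factors of ∂_2 are all 1, so H_1 ≅ 0.
  H_2: rank ker ∂_2 − rank ∂_3 = (1 − 1) − 0 = 0, and there is no ∂_3, so H_2 ≅ 0.

H_0 = Z,  H_1 = 0,  H_2 = 0.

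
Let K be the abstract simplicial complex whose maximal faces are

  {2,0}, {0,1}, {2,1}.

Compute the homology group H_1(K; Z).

H_1 ≅ Z.

K has 3 vertices, 3 edges.
rank ∂_1 = 2, rank ∂_2 = 0 ⇒ b_1 = 3 − 2 − 0 = 1. So H_1 = Z.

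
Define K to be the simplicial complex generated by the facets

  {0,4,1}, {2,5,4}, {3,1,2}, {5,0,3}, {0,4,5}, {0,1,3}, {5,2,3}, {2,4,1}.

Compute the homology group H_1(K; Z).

Order the vertices as 0 < 1 < 2 < 3 < 4 < 5. Listing each simplex with vertices in this order, K has dimension 2 with simplices:

  0-simplices (6): [0], [1], [2], [3], [4], [5]
  1-simplices (12): [0,1], [0,3], [0,4], [0,5], [1,2], [1,3], [1,4], [2,3], [2,4], [2,5], [3,5], [4,5]
  2-simplices (8): [0,1,3], [0,1,4], [0,3,5], [0,4,5], [1,2,3], [1,2,4], [2,3,5], [2,4,5]

so the chain groups are C_0 ≅ Z^6, C_1 ≅ Z^12, C_2 ≅ Z^8.

Boundary ∂_1: C_1 → C_0 is given by ∂[p,q] = [q] − [p]. For instance
  ∂[2,4] = [4] − [2].
As a 6×12 matrix over Z this has rank 5, with invariant factors (1,1,1,1,1).

Boundary ∂_2: C_2 → C_1 acts by ∂[p,q,r] = [q,r] − [p,r] + [p,q]. For instance
  ∂[1,2,4] = [2,4] − [1,4] + [1,2],
  ∂[2,4,5] = [4,5] − [2,5] + [2,4].
This gives a 12×8 integer matrix of rank 7; reducing to Smith normal form yields diagonal entries (1,1,1,1,1,1,1).

Now H_k = ker ∂_k / im ∂_{k+1}, so:

  H_1: rank ker ∂_1 − rank ∂_2 = (12 − 5) − 7 = 0, and the invariant factors of ∂_2 are all 1, so H_1 ≅ 0.

(K is a triangulation of the 2-sphere S^2.)

H_1 ≅ 0.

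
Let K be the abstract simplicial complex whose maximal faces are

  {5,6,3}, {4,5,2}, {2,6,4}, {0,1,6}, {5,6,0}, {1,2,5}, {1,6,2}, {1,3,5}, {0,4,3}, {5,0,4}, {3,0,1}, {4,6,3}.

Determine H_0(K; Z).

We work with the vertex ordering 0 < 1 < 2 < 3 < 4 < 5 < 6. The simplices of K, each written with vertices in increasing order, are:

  0-simplices (7): [0], [1], [2], [3], [4], [5], [6]
  1-simplices (18): [0,1], [0,3], [0,4], [0,5], [0,6], [1,2], [1,3], [1,5], [1,6], [2,4], [2,5], [2,6], [3,4], [3,5], [3,6], [4,5], [4,6], [5,6]
  2-simplices (12): [0,1,3], [0,1,6], [0,3,4], [0,4,5], [0,5,6], [1,2,5], [1,2,6], [1,3,5], [2,4,5], [2,4,6], [3,4,6], [3,5,6]

giving chain groups C_0 ≅ Z^7, C_1 ≅ Z^18, C_2 ≅ Z^12.

The boundary map ∂_1: C_1 → C_0 maps an edge to its endpoints' difference, ∂[p,q] = q − p. For instance
  ∂[0,5] = [5] − [0].
This gives a 7×18 integer matrix of rank 6; reducing to Smith normal form yields diagonal entries (1,1,1,1,1,1).

The boundary map ∂_2: C_2 → C_1 acts by ∂[p,q,r] = [q,r] − [p,r] + [p,q]. For instance
  ∂[2,4,5] = [4,5] − [2,5] + [2,4],
  ∂[0,1,3] = [1,3] − [0,3] + [0,1].
This gives a 18×12 integer matrix of rank 12; reducing to Smith normal form yields diagonal entries (1,1,1,1,1,1,1,1,1,1,1,2).

Computing H_k = (kernel of ∂_k) / (image of ∂_{k+1}):

  H_0: rank C_0 − rank ∂_1 = 7 − 6 = 1, and the invariant factors of ∂_1 are all 1, so H_0 = Z.

H_0 ≅ Z.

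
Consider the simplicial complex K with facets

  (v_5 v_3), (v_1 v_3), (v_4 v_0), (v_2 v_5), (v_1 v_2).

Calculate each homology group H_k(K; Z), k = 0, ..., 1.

We work with the vertex ordering v_0 < v_1 < v_2 < v_3 < v_4 < v_5. The simplices of K, each written with vertices in increasing order, are:

  0-simplices (6): [v_0], [v_1], [v_2], [v_3], [v_4], [v_5]
  1-simplices (5): [v_0,v_4], [v_1,v_2], [v_1,v_3], [v_2,v_5], [v_3,v_5]

so the chain groups are C_0 ≅ Z^6, C_1 ≅ Z^5.

Boundary ∂_1: C_1 → C_0 sends each edge [p,q] (with p < q) to q − p. For instance
  ∂[v_2,v_5] = [v_5] − [v_2].
This gives a 6×5 integer matrix of rank 4; reducing to Smith normal form yields diagonal entries (1,1,1,1).

From H_k ≅ ker(∂_k) / im(∂_{k+1}) we obtain:

  H_0: rank C_0 − rank ∂_1 = 6 − 4 = 2, and the invariant factors of ∂_1 are all 1, so H_0 ≅ Z^2.
  H_1: rank ker ∂_1 − rank ∂_2 = (5 − 4) − 0 = 1, and there is no ∂_2, so H_1 ≅ Z.

As a check, the Euler characteristic is 6 − 5 = 1, which agrees with 2 − 1 = 1.

H_0 = Z^2,  H_1 = Z.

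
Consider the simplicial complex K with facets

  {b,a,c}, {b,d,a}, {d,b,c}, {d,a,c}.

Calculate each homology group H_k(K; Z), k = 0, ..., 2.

We work with the vertex ordering a < b < c < d. The simplices of K, each written with vertices in increasing order, are:

  0-simplices (4): a, b, c, d
  1-simplices (6): ab, ac, ad, bc, bd, cd
  2-simplices (4): abc, abd, acd, bcd

giving chain groups C_0 ≅ Z^4, C_1 ≅ Z^6, C_2 ≅ Z^4.

Boundary ∂_1: C_1 → C_0 sends each edge [p,q] (with p < q) to q − p. For instance
  ∂bc = c − b.
As a 4×6 matrix over Z this has rank 3, with invariant factors (1,1,1).

Boundary ∂_2: C_2 → C_1 acts by ∂[p,q,r] = [q,r] − [p,r] + [p,q]. For instance
  ∂abc = bc − ac + ab,
  ∂abd = bd − ad + ab.
As a 6×4 matrix over Z this has rank 3, with invariant factors (1,1,1).

From H_k ≅ ker(∂_k) / im(∂_{k+1}) we obtain:

  H_0: rank C_0 − rank ∂_1 = 4 − 3 = 1, and the invariant factors of ∂_1 are all 1, so H_0 ≅ Z.
  H_1: rank ker ∂_1 − rank ∂_2 = (6 − 3) − 3 = 0, and the invariant factors of ∂_2 are all 1, so H_1 ≅ 0.
  H_2: rank ker ∂_2 − rank ∂_3 = (4 − 3) − 0 = 1, and there is no ∂_3, so H_2 ≅ Z.

(K is a triangulation of the 2-sphere S^2.)

H_0 ≅ Z,  H_1 = 0,  H_2 ≅ Z.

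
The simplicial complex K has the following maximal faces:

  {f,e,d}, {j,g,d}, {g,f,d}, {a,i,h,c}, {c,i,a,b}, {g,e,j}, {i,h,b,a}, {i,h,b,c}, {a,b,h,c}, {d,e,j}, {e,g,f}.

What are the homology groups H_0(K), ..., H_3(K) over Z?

H_0 ≅ Z^2,  H_1 = 0,  H_2 ≅ Z,  H_3 ≅ Z.

Take the total order a < b < c < d < e < f < g < h < i < j on the vertex set. Then K (dimension 3) consists of the simplices:

  0-simplices (10): a, b, c, d, e, f, g, h, i, j
  1-simplices (19): ab, ac, ah, ai, bc, bh, bi, ch, ci, de, df, dg, dj, ef, eg, ej, fg, gj, hi
  2-simplices (16): abc, abh, abi, ach, aci, ahi, bch, bci, bhi, chi, def, dej, dfg, dgj, efg, egj
  3-simplices (5): abch, abci, abhi, achi, bchi

so the chain groups are C_0 ≅ Z^10, C_1 ≅ Z^19, C_2 ≅ Z^16, C_3 ≅ Z^5.

The boundary map ∂_1: C_1 → C_0 sends each edge [p,q] (with p < q) to q − p.
As a 10×19 matrix over Z this has rank 8, with invariant factors (1,1,1,1,1,1,1,1).

Boundary ∂_2: C_2 → C_1 maps a triangle to the signed sum of its edges. For instance
  ∂bhi = hi − bi + bh,
  ∂dej = ej − dj + de.
This gives a 19×16 integer matrix of rank 11; reducing to Smith normal form yields diagonal entries (1,1,1,1,1,1,1,1,1,1,1).

∂_3: C_3 → C_2 sends each 3-simplex σ to the alternating sum Σ_i (−1)^i (σ with its i-th vertex removed). For instance
  ∂achi = chi − ahi + aci − ach,
  ∂abci = bci − aci + abi − abc.
The resulting 16×5 matrix has rank 4, and its Smith normal form has invariant factors (1,1,1,1).

Reading off H_k = ker ∂_k / im ∂_{k+1}:

  H_0: rank C_0 − rank ∂_1 = 10 − 8 = 2, and the invariant factors of ∂_1 are all 1, so H_0 ≅ Z^2.
  H_1: rank ker ∂_1 − rank ∂_2 = (19 − 8) − 11 = 0, and the invariant factors of ∂_2 are all 1, so H_1 ≅ 0.
  H_2: rank ker ∂_2 − rank ∂_3 = (16 − 11) − 4 = 1, and the invariant factors of ∂_3 are all 1, so H_2 ≅ Z.
  H_3: rank ker ∂_3 − rank ∂_4 = (5 − 4) − 0 = 1, and there is no ∂_4, so H_3 ≅ Z.

As a check, the Euler characteristic is 10 − 19 + 16 − 5 = 2, which agrees with 2 − 0 + 1 − 1 = 2.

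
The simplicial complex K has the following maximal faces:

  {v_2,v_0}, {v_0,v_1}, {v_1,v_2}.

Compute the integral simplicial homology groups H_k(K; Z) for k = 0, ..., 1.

H_0 = Z,  H_1 = Z.

Take the total order v_0 < v_1 < v_2 on the vertex set. Then K (dimension 1) consists of the simplices:

  0-simplices (3): [v_0], [v_1], [v_2]
  1-simplices (3): [v_0,v_1], [v_0,v_2], [v_1,v_2]

so the chain groups are C_0 ≅ Z^3, C_1 ≅ Z^3.

Boundary ∂_1: C_1 → C_0 is given by ∂[p,q] = [q] − [p]. For instance
  ∂[v_0,v_1] = [v_1] − [v_0].
As a 3×3 matrix over Z this has rank 2, with invariant factors (1,1).

From H_k ≅ ker(∂_k) / im(∂_{k+1}) we obtain:

  H_0: rank C_0 − rank ∂_1 = 3 − 2 = 1, and the invariant factors of ∂_1 are all 1, so H_0 = Z.
  H_1: rank ker ∂_1 − rank ∂_2 = (3 − 2) − 0 = 1, and there is no ∂_2, so H_1 = Z.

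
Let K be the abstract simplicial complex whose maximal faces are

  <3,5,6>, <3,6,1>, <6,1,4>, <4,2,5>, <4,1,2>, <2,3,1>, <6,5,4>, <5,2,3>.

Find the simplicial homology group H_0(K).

H_0 ≅ Z.

Take the total order 1 < 2 < 3 < 4 < 5 < 6 on the vertex set. Then K (dimension 2) consists of the simplices:

  0-simplices (6): [1], [2], [3], [4], [5], [6]
  1-simplices (12): [1,2], [1,3], [1,4], [1,6], [2,3], [2,4], [2,5], [3,5], [3,6], [4,5], [4,6], [5,6]
  2-simplices (8): [1,2,3], [1,2,4], [1,3,6], [1,4,6], [2,3,5], [2,4,5], [3,5,6], [4,5,6]

Hence C_0 ≅ Z^6, C_1 ≅ Z^12, C_2 ≅ Z^8.

∂_1: C_1 → C_0 is given by ∂[p,q] = [q] − [p].
This gives a 6×12 integer matrix of rank 5; reducing to Smith normal form yields diagonal entries (1,1,1,1,1).

Boundary ∂_2: C_2 → C_1 acts by ∂[p,q,r] = [q,r] − [p,r] + [p,q]. For instance
  ∂[2,4,5] = [4,5] − [2,5] + [2,4],
  ∂[2,3,5] = [3,5] − [2,5] + [2,3].
The resulting 12×8 matrix has rank 7, and its Smith normal form has invariant factors (1,1,1,1,1,1,1).

Now H_k = ker ∂_k / im ∂_{k+1}, so:

  H_0: rank C_0 − rank ∂_1 = 6 − 5 = 1, and the invariant factors of ∂_1 are all 1, so H_0 ≅ Z.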